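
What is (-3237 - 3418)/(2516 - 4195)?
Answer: 6655/1679 ≈ 3.9637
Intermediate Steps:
(-3237 - 3418)/(2516 - 4195) = -6655/(-1679) = -6655*(-1/1679) = 6655/1679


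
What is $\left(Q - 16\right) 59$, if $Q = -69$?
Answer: $-5015$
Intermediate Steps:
$\left(Q - 16\right) 59 = \left(-69 - 16\right) 59 = \left(-85\right) 59 = -5015$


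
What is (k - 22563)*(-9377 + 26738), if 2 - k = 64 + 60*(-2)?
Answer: -390709305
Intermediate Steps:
k = 58 (k = 2 - (64 + 60*(-2)) = 2 - (64 - 120) = 2 - 1*(-56) = 2 + 56 = 58)
(k - 22563)*(-9377 + 26738) = (58 - 22563)*(-9377 + 26738) = -22505*17361 = -390709305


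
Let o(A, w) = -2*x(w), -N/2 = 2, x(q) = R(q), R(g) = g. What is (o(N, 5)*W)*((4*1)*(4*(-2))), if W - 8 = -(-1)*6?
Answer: 4480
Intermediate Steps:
x(q) = q
N = -4 (N = -2*2 = -4)
o(A, w) = -2*w
W = 14 (W = 8 - (-1)*6 = 8 - 1*(-1)*6 = 8 + 1*6 = 8 + 6 = 14)
(o(N, 5)*W)*((4*1)*(4*(-2))) = (-2*5*14)*((4*1)*(4*(-2))) = (-10*14)*(4*(-8)) = -140*(-32) = 4480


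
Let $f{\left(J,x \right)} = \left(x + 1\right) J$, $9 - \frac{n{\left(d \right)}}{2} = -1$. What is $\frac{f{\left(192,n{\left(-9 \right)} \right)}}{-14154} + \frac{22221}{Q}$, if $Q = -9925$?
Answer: $- \frac{8441277}{3344725} \approx -2.5238$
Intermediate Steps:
$n{\left(d \right)} = 20$ ($n{\left(d \right)} = 18 - -2 = 18 + 2 = 20$)
$f{\left(J,x \right)} = J \left(1 + x\right)$ ($f{\left(J,x \right)} = \left(1 + x\right) J = J \left(1 + x\right)$)
$\frac{f{\left(192,n{\left(-9 \right)} \right)}}{-14154} + \frac{22221}{Q} = \frac{192 \left(1 + 20\right)}{-14154} + \frac{22221}{-9925} = 192 \cdot 21 \left(- \frac{1}{14154}\right) + 22221 \left(- \frac{1}{9925}\right) = 4032 \left(- \frac{1}{14154}\right) - \frac{22221}{9925} = - \frac{96}{337} - \frac{22221}{9925} = - \frac{8441277}{3344725}$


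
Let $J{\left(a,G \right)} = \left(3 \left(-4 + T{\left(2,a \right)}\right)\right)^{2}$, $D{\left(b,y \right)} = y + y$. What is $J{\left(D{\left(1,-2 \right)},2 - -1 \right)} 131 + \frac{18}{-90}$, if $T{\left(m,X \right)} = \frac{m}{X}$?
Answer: $\frac{477491}{20} \approx 23875.0$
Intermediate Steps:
$D{\left(b,y \right)} = 2 y$
$J{\left(a,G \right)} = \left(-12 + \frac{6}{a}\right)^{2}$ ($J{\left(a,G \right)} = \left(3 \left(-4 + \frac{2}{a}\right)\right)^{2} = \left(-12 + \frac{6}{a}\right)^{2}$)
$J{\left(D{\left(1,-2 \right)},2 - -1 \right)} 131 + \frac{18}{-90} = \frac{36 \left(-1 + 2 \cdot 2 \left(-2\right)\right)^{2}}{16} \cdot 131 + \frac{18}{-90} = \frac{36 \left(-1 + 2 \left(-4\right)\right)^{2}}{16} \cdot 131 + 18 \left(- \frac{1}{90}\right) = 36 \cdot \frac{1}{16} \left(-1 - 8\right)^{2} \cdot 131 - \frac{1}{5} = 36 \cdot \frac{1}{16} \left(-9\right)^{2} \cdot 131 - \frac{1}{5} = 36 \cdot \frac{1}{16} \cdot 81 \cdot 131 - \frac{1}{5} = \frac{729}{4} \cdot 131 - \frac{1}{5} = \frac{95499}{4} - \frac{1}{5} = \frac{477491}{20}$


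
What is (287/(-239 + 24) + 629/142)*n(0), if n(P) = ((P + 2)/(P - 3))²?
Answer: 188962/137385 ≈ 1.3754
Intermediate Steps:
n(P) = (2 + P)²/(-3 + P)² (n(P) = ((2 + P)/(-3 + P))² = (2 + P)²/(-3 + P)²)
(287/(-239 + 24) + 629/142)*n(0) = (287/(-239 + 24) + 629/142)*((2 + 0)²/(-3 + 0)²) = (287/(-215) + 629*(1/142))*(2²/(-3)²) = (287*(-1/215) + 629/142)*((⅑)*4) = (-287/215 + 629/142)*(4/9) = (94481/30530)*(4/9) = 188962/137385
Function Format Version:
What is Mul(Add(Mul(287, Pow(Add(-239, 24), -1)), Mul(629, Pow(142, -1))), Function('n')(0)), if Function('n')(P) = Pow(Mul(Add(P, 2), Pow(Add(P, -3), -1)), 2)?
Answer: Rational(188962, 137385) ≈ 1.3754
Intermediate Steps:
Function('n')(P) = Mul(Pow(Add(-3, P), -2), Pow(Add(2, P), 2)) (Function('n')(P) = Pow(Mul(Add(2, P), Pow(Add(-3, P), -1)), 2) = Pow(Mul(Pow(Add(-3, P), -1), Add(2, P)), 2) = Mul(Pow(Add(-3, P), -2), Pow(Add(2, P), 2)))
Mul(Add(Mul(287, Pow(Add(-239, 24), -1)), Mul(629, Pow(142, -1))), Function('n')(0)) = Mul(Add(Mul(287, Pow(Add(-239, 24), -1)), Mul(629, Pow(142, -1))), Mul(Pow(Add(-3, 0), -2), Pow(Add(2, 0), 2))) = Mul(Add(Mul(287, Pow(-215, -1)), Mul(629, Rational(1, 142))), Mul(Pow(-3, -2), Pow(2, 2))) = Mul(Add(Mul(287, Rational(-1, 215)), Rational(629, 142)), Mul(Rational(1, 9), 4)) = Mul(Add(Rational(-287, 215), Rational(629, 142)), Rational(4, 9)) = Mul(Rational(94481, 30530), Rational(4, 9)) = Rational(188962, 137385)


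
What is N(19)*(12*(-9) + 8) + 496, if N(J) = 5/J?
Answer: 8924/19 ≈ 469.68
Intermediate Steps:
N(19)*(12*(-9) + 8) + 496 = (5/19)*(12*(-9) + 8) + 496 = (5*(1/19))*(-108 + 8) + 496 = (5/19)*(-100) + 496 = -500/19 + 496 = 8924/19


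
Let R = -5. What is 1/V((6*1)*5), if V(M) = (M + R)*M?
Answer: 1/750 ≈ 0.0013333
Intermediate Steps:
V(M) = M*(-5 + M) (V(M) = (M - 5)*M = (-5 + M)*M = M*(-5 + M))
1/V((6*1)*5) = 1/(((6*1)*5)*(-5 + (6*1)*5)) = 1/((6*5)*(-5 + 6*5)) = 1/(30*(-5 + 30)) = 1/(30*25) = 1/750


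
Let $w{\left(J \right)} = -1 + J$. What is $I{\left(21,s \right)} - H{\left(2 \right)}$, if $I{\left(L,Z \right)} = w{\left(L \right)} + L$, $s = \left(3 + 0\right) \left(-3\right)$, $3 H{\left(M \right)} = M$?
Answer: $\frac{121}{3} \approx 40.333$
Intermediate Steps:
$H{\left(M \right)} = \frac{M}{3}$
$s = -9$ ($s = 3 \left(-3\right) = -9$)
$I{\left(L,Z \right)} = -1 + 2 L$ ($I{\left(L,Z \right)} = \left(-1 + L\right) + L = -1 + 2 L$)
$I{\left(21,s \right)} - H{\left(2 \right)} = \left(-1 + 2 \cdot 21\right) - \frac{1}{3} \cdot 2 = \left(-1 + 42\right) - \frac{2}{3} = 41 - \frac{2}{3} = \frac{121}{3}$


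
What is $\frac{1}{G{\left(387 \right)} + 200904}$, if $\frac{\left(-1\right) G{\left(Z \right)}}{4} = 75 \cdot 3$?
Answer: $\frac{1}{200004} \approx 4.9999 \cdot 10^{-6}$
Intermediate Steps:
$G{\left(Z \right)} = -900$ ($G{\left(Z \right)} = - 4 \cdot 75 \cdot 3 = \left(-4\right) 225 = -900$)
$\frac{1}{G{\left(387 \right)} + 200904} = \frac{1}{-900 + 200904} = \frac{1}{200004}$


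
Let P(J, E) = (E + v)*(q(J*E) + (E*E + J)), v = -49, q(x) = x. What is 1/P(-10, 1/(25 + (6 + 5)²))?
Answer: 3112136/1535169707 ≈ 0.0020272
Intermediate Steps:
P(J, E) = (-49 + E)*(J + E² + E*J) (P(J, E) = (E - 49)*(J*E + (E*E + J)) = (-49 + E)*(E*J + (E² + J)) = (-49 + E)*(E*J + (J + E²)) = (-49 + E)*(J + E² + E*J))
1/P(-10, 1/(25 + (6 + 5)²)) = 1/((1/(25 + (6 + 5)²))³ - 49*(-10) - 49/(25 + (6 + 5)²)² - 10/(25 + (6 + 5)²)² - 48*(-10)/(25 + (6 + 5)²)) = 1/((1/(25 + 11²))³ + 490 - 49/(25 + 11²)² - 10/(25 + 11²)² - 48*(-10)/(25 + 11²)) = 1/((1/(25 + 121))³ + 490 - 49/(25 + 121)² - 10/(25 + 121)² - 48*(-10)/(25 + 121)) = 1/((1/146)³ + 490 - 49*(1/146)² - 10*(1/146)² - 48*(-10)/146) = 1/((1/146)³ + 490 - 49*(1/146)² - 10*(1/146)² - 48*1/146*(-10)) = 1/(1/3112136 + 490 - 49*1/21316 - 10*1/21316 + 240/73) = 1/(1/3112136 + 490 - 49/21316 - 5/10658 + 240/73) = 1/(1535169707/3112136) = 3112136/1535169707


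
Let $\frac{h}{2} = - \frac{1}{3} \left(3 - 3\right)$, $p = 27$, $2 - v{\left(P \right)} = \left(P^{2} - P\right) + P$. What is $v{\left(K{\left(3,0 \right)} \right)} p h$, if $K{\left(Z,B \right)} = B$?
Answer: $0$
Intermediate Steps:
$v{\left(P \right)} = 2 - P^{2}$ ($v{\left(P \right)} = 2 - \left(\left(P^{2} - P\right) + P\right) = 2 - P^{2}$)
$h = 0$ ($h = 2 - \frac{1}{3} \left(3 - 3\right) = 2 \left(-1\right) \frac{1}{3} \cdot 0 = 2 \left(\left(- \frac{1}{3}\right) 0\right) = 2 \cdot 0 = 0$)
$v{\left(K{\left(3,0 \right)} \right)} p h = \left(2 - 0^{2}\right) 27 \cdot 0 = \left(2 - 0\right) 27 \cdot 0 = \left(2 + 0\right) 27 \cdot 0 = 2 \cdot 27 \cdot 0 = 54 \cdot 0 = 0$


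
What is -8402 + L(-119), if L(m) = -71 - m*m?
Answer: -22634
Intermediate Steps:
L(m) = -71 - m²
-8402 + L(-119) = -8402 + (-71 - 1*(-119)²) = -8402 + (-71 - 1*14161) = -8402 + (-71 - 14161) = -8402 - 14232 = -22634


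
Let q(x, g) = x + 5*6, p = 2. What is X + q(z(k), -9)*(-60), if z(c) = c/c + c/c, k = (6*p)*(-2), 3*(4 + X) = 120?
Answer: -1884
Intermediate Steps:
X = 36 (X = -4 + (1/3)*120 = -4 + 40 = 36)
k = -24 (k = (6*2)*(-2) = 12*(-2) = -24)
z(c) = 2 (z(c) = 1 + 1 = 2)
q(x, g) = 30 + x (q(x, g) = x + 30 = 30 + x)
X + q(z(k), -9)*(-60) = 36 + (30 + 2)*(-60) = 36 + 32*(-60) = 36 - 1920 = -1884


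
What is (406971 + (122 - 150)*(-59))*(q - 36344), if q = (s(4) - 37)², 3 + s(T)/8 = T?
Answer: -14507342369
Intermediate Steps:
s(T) = -24 + 8*T
q = 841 (q = ((-24 + 8*4) - 37)² = ((-24 + 32) - 37)² = (8 - 37)² = (-29)² = 841)
(406971 + (122 - 150)*(-59))*(q - 36344) = (406971 + (122 - 150)*(-59))*(841 - 36344) = (406971 - 28*(-59))*(-35503) = (406971 + 1652)*(-35503) = 408623*(-35503) = -14507342369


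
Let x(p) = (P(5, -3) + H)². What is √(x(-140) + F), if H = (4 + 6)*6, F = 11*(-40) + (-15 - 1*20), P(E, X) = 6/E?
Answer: √81761/5 ≈ 57.188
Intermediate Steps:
F = -475 (F = -440 + (-15 - 20) = -440 - 35 = -475)
H = 60 (H = 10*6 = 60)
x(p) = 93636/25 (x(p) = (6/5 + 60)² = (306/5)² = 93636/25)
√(x(-140) + F) = √(93636/25 - 475) = √(81761/25) = √81761/5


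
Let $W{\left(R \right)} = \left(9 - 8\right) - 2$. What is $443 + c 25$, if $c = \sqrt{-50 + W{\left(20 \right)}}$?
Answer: $443 + 25 i \sqrt{51} \approx 443.0 + 178.54 i$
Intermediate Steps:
$W{\left(R \right)} = -1$ ($W{\left(R \right)} = 1 - 2 = -1$)
$c = i \sqrt{51}$ ($c = \sqrt{-50 - 1} = \sqrt{-51} = i \sqrt{51} \approx 7.1414 i$)
$443 + c 25 = 443 + i \sqrt{51} \cdot 25 = 443 + 25 i \sqrt{51}$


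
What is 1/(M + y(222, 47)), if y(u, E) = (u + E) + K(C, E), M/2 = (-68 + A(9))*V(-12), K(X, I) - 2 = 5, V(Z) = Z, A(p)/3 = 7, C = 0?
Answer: 1/1404 ≈ 0.00071225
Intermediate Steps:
A(p) = 21 (A(p) = 3*7 = 21)
K(X, I) = 7 (K(X, I) = 2 + 5 = 7)
M = 1128 (M = 2*((-68 + 21)*(-12)) = 2*(-47*(-12)) = 2*564 = 1128)
y(u, E) = 7 + E + u (y(u, E) = (u + E) + 7 = (E + u) + 7 = 7 + E + u)
1/(M + y(222, 47)) = 1/(1128 + (7 + 47 + 222)) = 1/(1128 + 276) = 1/1404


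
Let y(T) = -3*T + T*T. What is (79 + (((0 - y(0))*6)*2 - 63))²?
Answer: 256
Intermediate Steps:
y(T) = T² - 3*T (y(T) = -3*T + T² = T² - 3*T)
(79 + (((0 - y(0))*6)*2 - 63))² = (79 + (((0 - 0*(-3 + 0))*6)*2 - 63))² = (79 + (((0 - 0*(-3))*6)*2 - 63))² = (79 + (((0 - 1*0)*6)*2 - 63))² = (79 + (((0 + 0)*6)*2 - 63))² = (79 + ((0*6)*2 - 63))² = (79 + (0*2 - 63))² = (79 + (0 - 63))² = (79 - 63)² = 16² = 256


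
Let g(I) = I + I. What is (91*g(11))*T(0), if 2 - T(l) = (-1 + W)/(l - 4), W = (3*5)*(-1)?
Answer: -4004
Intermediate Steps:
W = -15 (W = 15*(-1) = -15)
g(I) = 2*I
T(l) = 2 + 16/(-4 + l) (T(l) = 2 - (-1 - 15)/(l - 4) = 2 - (-16)/(-4 + l) = 2 + 16/(-4 + l))
(91*g(11))*T(0) = (91*(2*11))*(2*(4 + 0)/(-4 + 0)) = (91*22)*(2*4/(-4)) = 2002*(2*(-1/4)*4) = 2002*(-2) = -4004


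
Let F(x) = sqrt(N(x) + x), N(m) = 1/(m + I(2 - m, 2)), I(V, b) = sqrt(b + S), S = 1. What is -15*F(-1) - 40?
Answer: -40 - 15*sqrt(2 - sqrt(3))/sqrt(-1 + sqrt(3)) ≈ -49.075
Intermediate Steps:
I(V, b) = sqrt(1 + b) (I(V, b) = sqrt(b + 1) = sqrt(1 + b))
N(m) = 1/(m + sqrt(3)) (N(m) = 1/(m + sqrt(1 + 2)) = 1/(m + sqrt(3)))
F(x) = sqrt(x + 1/(x + sqrt(3))) (F(x) = sqrt(1/(x + sqrt(3)) + x) = sqrt(x + 1/(x + sqrt(3))))
-15*F(-1) - 40 = -15*sqrt(1 - (-1 + sqrt(3)))/sqrt(-1 + sqrt(3)) - 40 = -15*sqrt(1 + (1 - sqrt(3)))/sqrt(-1 + sqrt(3)) - 40 = -15*sqrt(2 - sqrt(3))/sqrt(-1 + sqrt(3)) - 40 = -40 - 15*sqrt(2 - sqrt(3))/sqrt(-1 + sqrt(3))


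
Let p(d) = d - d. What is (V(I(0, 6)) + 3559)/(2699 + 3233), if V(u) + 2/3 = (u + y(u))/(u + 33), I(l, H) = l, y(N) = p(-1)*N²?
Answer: 10675/17796 ≈ 0.59985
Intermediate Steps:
p(d) = 0
y(N) = 0 (y(N) = 0*N² = 0)
V(u) = -⅔ + u/(33 + u) (V(u) = -⅔ + (u + 0)/(u + 33) = -⅔ + u/(33 + u))
(V(I(0, 6)) + 3559)/(2699 + 3233) = ((-66 + 0)/(3*(33 + 0)) + 3559)/(2699 + 3233) = ((⅓)*(-66)/33 + 3559)/5932 = ((⅓)*(1/33)*(-66) + 3559)*(1/5932) = (-⅔ + 3559)*(1/5932) = (10675/3)*(1/5932) = 10675/17796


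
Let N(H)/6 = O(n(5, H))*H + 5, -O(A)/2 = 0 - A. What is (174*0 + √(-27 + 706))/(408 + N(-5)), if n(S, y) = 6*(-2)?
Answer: √679/1158 ≈ 0.022502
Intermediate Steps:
n(S, y) = -12
O(A) = 2*A (O(A) = -2*(0 - A) = -(-2)*A = 2*A)
N(H) = 30 - 144*H (N(H) = 6*((2*(-12))*H + 5) = 6*(-24*H + 5) = 6*(5 - 24*H) = 30 - 144*H)
(174*0 + √(-27 + 706))/(408 + N(-5)) = (174*0 + √(-27 + 706))/(408 + (30 - 144*(-5))) = (0 + √679)/(408 + (30 + 720)) = √679/(408 + 750) = √679/1158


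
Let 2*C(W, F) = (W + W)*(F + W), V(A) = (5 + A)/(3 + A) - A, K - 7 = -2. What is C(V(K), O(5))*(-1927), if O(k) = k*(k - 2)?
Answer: 1300725/16 ≈ 81295.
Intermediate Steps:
K = 5 (K = 7 - 2 = 5)
O(k) = k*(-2 + k)
V(A) = -A + (5 + A)/(3 + A) (V(A) = (5 + A)/(3 + A) - A = -A + (5 + A)/(3 + A))
C(W, F) = W*(F + W) (C(W, F) = ((W + W)*(F + W))/2 = ((2*W)*(F + W))/2 = (2*W*(F + W))/2 = W*(F + W))
C(V(K), O(5))*(-1927) = (((5 - 1*5² - 2*5)/(3 + 5))*(5*(-2 + 5) + (5 - 1*5² - 2*5)/(3 + 5)))*(-1927) = (((5 - 1*25 - 10)/8)*(5*3 + (5 - 1*25 - 10)/8))*(-1927) = (((5 - 25 - 10)/8)*(15 + (5 - 25 - 10)/8))*(-1927) = (((⅛)*(-30))*(15 + (⅛)*(-30)))*(-1927) = -15*(15 - 15/4)/4*(-1927) = -15/4*45/4*(-1927) = -675/16*(-1927) = 1300725/16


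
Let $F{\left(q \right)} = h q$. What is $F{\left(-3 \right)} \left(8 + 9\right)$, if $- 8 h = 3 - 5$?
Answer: $- \frac{51}{4} \approx -12.75$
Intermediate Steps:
$h = \frac{1}{4}$ ($h = - \frac{3 - 5}{8} = \left(- \frac{1}{8}\right) \left(-2\right) = \frac{1}{4} \approx 0.25$)
$F{\left(q \right)} = \frac{q}{4}$
$F{\left(-3 \right)} \left(8 + 9\right) = \frac{1}{4} \left(-3\right) \left(8 + 9\right) = \left(- \frac{3}{4}\right) 17 = - \frac{51}{4}$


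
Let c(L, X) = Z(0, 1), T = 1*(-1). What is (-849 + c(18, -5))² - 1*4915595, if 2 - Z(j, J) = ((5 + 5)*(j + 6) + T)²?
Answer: 13815989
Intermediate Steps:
T = -1
Z(j, J) = 2 - (59 + 10*j)² (Z(j, J) = 2 - ((5 + 5)*(j + 6) - 1)² = 2 - (10*(6 + j) - 1)² = 2 - ((60 + 10*j) - 1)² = 2 - (59 + 10*j)²)
c(L, X) = -3479 (c(L, X) = 2 - (59 + 10*0)² = 2 - (59 + 0)² = 2 - 1*59² = 2 - 1*3481 = 2 - 3481 = -3479)
(-849 + c(18, -5))² - 1*4915595 = (-849 - 3479)² - 1*4915595 = (-4328)² - 4915595 = 18731584 - 4915595 = 13815989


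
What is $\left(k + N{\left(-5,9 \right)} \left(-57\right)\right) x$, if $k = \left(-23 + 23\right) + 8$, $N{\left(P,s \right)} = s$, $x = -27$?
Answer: $13635$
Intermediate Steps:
$k = 8$ ($k = 0 + 8 = 8$)
$\left(k + N{\left(-5,9 \right)} \left(-57\right)\right) x = \left(8 + 9 \left(-57\right)\right) \left(-27\right) = \left(8 - 513\right) \left(-27\right) = \left(-505\right) \left(-27\right) = 13635$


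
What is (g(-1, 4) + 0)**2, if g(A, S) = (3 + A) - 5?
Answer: 9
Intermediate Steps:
g(A, S) = -2 + A
(g(-1, 4) + 0)**2 = ((-2 - 1) + 0)**2 = (-3 + 0)**2 = (-3)**2 = 9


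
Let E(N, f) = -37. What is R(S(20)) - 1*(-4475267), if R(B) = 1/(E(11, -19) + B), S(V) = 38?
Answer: 4475268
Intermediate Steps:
R(B) = 1/(-37 + B)
R(S(20)) - 1*(-4475267) = 1/(-37 + 38) - 1*(-4475267) = 1/1 + 4475267 = 1 + 4475267 = 4475268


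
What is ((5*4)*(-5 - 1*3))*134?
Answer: -21440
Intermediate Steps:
((5*4)*(-5 - 1*3))*134 = (20*(-5 - 3))*134 = (20*(-8))*134 = -160*134 = -21440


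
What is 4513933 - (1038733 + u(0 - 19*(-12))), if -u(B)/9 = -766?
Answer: 3468306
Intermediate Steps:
u(B) = 6894 (u(B) = -9*(-766) = 6894)
4513933 - (1038733 + u(0 - 19*(-12))) = 4513933 - (1038733 + 6894) = 4513933 - 1*1045627 = 4513933 - 1045627 = 3468306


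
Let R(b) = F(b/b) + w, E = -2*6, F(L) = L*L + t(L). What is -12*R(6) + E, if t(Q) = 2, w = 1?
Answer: -60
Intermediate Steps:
F(L) = 2 + L² (F(L) = L*L + 2 = L² + 2 = 2 + L²)
E = -12
R(b) = 4 (R(b) = (2 + (b/b)²) + 1 = (2 + 1²) + 1 = (2 + 1) + 1 = 3 + 1 = 4)
-12*R(6) + E = -12*4 - 12 = -48 - 12 = -60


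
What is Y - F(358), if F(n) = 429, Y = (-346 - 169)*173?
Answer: -89524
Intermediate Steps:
Y = -89095 (Y = -515*173 = -89095)
Y - F(358) = -89095 - 1*429 = -89095 - 429 = -89524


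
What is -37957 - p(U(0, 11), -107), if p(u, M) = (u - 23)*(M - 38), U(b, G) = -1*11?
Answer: -42887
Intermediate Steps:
U(b, G) = -11
p(u, M) = (-38 + M)*(-23 + u) (p(u, M) = (-23 + u)*(-38 + M) = (-38 + M)*(-23 + u))
-37957 - p(U(0, 11), -107) = -37957 - (874 - 38*(-11) - 23*(-107) - 107*(-11)) = -37957 - (874 + 418 + 2461 + 1177) = -37957 - 1*4930 = -37957 - 4930 = -42887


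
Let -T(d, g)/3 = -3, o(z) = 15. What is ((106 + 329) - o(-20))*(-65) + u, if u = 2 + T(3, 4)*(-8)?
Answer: -27370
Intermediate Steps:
T(d, g) = 9 (T(d, g) = -3*(-3) = 9)
u = -70 (u = 2 + 9*(-8) = 2 - 72 = -70)
((106 + 329) - o(-20))*(-65) + u = ((106 + 329) - 1*15)*(-65) - 70 = (435 - 15)*(-65) - 70 = 420*(-65) - 70 = -27300 - 70 = -27370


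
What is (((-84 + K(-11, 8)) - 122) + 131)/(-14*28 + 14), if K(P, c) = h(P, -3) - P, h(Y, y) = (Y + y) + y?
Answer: 3/14 ≈ 0.21429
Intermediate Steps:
h(Y, y) = Y + 2*y
K(P, c) = -6 (K(P, c) = (P + 2*(-3)) - P = (P - 6) - P = (-6 + P) - P = -6)
(((-84 + K(-11, 8)) - 122) + 131)/(-14*28 + 14) = (((-84 - 6) - 122) + 131)/(-14*28 + 14) = ((-90 - 122) + 131)/(-392 + 14) = (-212 + 131)/(-378) = -81*(-1/378) = 3/14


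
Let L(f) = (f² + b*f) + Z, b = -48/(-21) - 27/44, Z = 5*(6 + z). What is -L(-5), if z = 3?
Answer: -18985/308 ≈ -61.640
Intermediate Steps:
Z = 45 (Z = 5*(6 + 3) = 5*9 = 45)
b = 515/308 (b = -48*(-1/21) - 27*1/44 = 16/7 - 27/44 = 515/308 ≈ 1.6721)
L(f) = 45 + f² + 515*f/308 (L(f) = (f² + 515*f/308) + 45 = 45 + f² + 515*f/308)
-L(-5) = -(45 + (-5)² + (515/308)*(-5)) = -(45 + 25 - 2575/308) = -1*18985/308 = -18985/308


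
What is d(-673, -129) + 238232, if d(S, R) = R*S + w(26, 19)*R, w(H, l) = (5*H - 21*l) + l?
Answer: 357299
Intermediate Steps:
w(H, l) = -20*l + 5*H (w(H, l) = (-21*l + 5*H) + l = -20*l + 5*H)
d(S, R) = -250*R + R*S (d(S, R) = R*S + (-20*19 + 5*26)*R = R*S + (-380 + 130)*R = R*S - 250*R = -250*R + R*S)
d(-673, -129) + 238232 = -129*(-250 - 673) + 238232 = -129*(-923) + 238232 = 119067 + 238232 = 357299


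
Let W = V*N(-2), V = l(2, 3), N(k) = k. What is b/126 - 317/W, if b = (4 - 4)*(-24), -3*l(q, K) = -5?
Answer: 951/10 ≈ 95.100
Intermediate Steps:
l(q, K) = 5/3 (l(q, K) = -⅓*(-5) = 5/3)
V = 5/3 ≈ 1.6667
b = 0 (b = 0*(-24) = 0)
W = -10/3 (W = (5/3)*(-2) = -10/3 ≈ -3.3333)
b/126 - 317/W = 0/126 - 317/(-10/3) = 0*(1/126) - 317*(-3/10) = 0 + 951/10 = 951/10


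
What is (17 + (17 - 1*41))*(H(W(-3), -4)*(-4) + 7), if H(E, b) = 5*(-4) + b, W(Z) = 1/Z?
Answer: -721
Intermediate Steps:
H(E, b) = -20 + b
(17 + (17 - 1*41))*(H(W(-3), -4)*(-4) + 7) = (17 + (17 - 1*41))*((-20 - 4)*(-4) + 7) = (17 + (17 - 41))*(-24*(-4) + 7) = (17 - 24)*(96 + 7) = -7*103 = -721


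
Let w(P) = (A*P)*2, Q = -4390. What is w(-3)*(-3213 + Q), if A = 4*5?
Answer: 912360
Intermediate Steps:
A = 20
w(P) = 40*P (w(P) = (20*P)*2 = 40*P)
w(-3)*(-3213 + Q) = (40*(-3))*(-3213 - 4390) = -120*(-7603) = 912360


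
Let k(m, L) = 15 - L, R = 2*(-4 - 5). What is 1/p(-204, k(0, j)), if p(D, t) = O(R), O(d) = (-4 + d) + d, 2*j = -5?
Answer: -1/40 ≈ -0.025000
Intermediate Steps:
j = -5/2 (j = (1/2)*(-5) = -5/2 ≈ -2.5000)
R = -18 (R = 2*(-9) = -18)
O(d) = -4 + 2*d
p(D, t) = -40 (p(D, t) = -4 + 2*(-18) = -4 - 36 = -40)
1/p(-204, k(0, j)) = 1/(-40) = -1/40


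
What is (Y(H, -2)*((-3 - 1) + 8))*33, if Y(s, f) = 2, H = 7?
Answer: 264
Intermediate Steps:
(Y(H, -2)*((-3 - 1) + 8))*33 = (2*((-3 - 1) + 8))*33 = (2*(-4 + 8))*33 = (2*4)*33 = 8*33 = 264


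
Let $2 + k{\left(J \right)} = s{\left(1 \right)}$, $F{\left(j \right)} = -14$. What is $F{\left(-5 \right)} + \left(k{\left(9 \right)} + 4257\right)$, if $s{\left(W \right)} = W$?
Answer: $4242$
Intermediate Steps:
$k{\left(J \right)} = -1$ ($k{\left(J \right)} = -2 + 1 = -1$)
$F{\left(-5 \right)} + \left(k{\left(9 \right)} + 4257\right) = -14 + \left(-1 + 4257\right) = -14 + 4256 = 4242$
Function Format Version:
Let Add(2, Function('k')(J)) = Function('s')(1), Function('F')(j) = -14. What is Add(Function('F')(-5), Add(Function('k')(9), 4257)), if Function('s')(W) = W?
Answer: 4242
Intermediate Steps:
Function('k')(J) = -1 (Function('k')(J) = Add(-2, 1) = -1)
Add(Function('F')(-5), Add(Function('k')(9), 4257)) = Add(-14, Add(-1, 4257)) = Add(-14, 4256) = 4242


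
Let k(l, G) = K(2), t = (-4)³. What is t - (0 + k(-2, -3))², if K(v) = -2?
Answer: -68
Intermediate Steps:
t = -64
k(l, G) = -2
t - (0 + k(-2, -3))² = -64 - (0 - 2)² = -64 - 1*(-2)² = -64 - 1*4 = -64 - 4 = -68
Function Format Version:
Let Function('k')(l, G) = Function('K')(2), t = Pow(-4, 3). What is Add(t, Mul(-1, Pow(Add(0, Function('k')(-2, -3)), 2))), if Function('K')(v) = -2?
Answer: -68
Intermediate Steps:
t = -64
Function('k')(l, G) = -2
Add(t, Mul(-1, Pow(Add(0, Function('k')(-2, -3)), 2))) = Add(-64, Mul(-1, Pow(Add(0, -2), 2))) = Add(-64, Mul(-1, Pow(-2, 2))) = Add(-64, Mul(-1, 4)) = Add(-64, -4) = -68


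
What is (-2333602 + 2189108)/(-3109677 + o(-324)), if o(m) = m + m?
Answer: 144494/3110325 ≈ 0.046456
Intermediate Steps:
o(m) = 2*m
(-2333602 + 2189108)/(-3109677 + o(-324)) = (-2333602 + 2189108)/(-3109677 + 2*(-324)) = -144494/(-3109677 - 648) = -144494/(-3110325) = -144494*(-1/3110325) = 144494/3110325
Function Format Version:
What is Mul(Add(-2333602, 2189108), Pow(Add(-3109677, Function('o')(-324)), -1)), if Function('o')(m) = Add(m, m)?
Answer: Rational(144494, 3110325) ≈ 0.046456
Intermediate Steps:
Function('o')(m) = Mul(2, m)
Mul(Add(-2333602, 2189108), Pow(Add(-3109677, Function('o')(-324)), -1)) = Mul(Add(-2333602, 2189108), Pow(Add(-3109677, Mul(2, -324)), -1)) = Mul(-144494, Pow(Add(-3109677, -648), -1)) = Mul(-144494, Pow(-3110325, -1)) = Mul(-144494, Rational(-1, 3110325)) = Rational(144494, 3110325)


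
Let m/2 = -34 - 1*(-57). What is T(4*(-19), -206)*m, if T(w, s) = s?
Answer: -9476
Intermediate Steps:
m = 46 (m = 2*(-34 - 1*(-57)) = 2*(-34 + 57) = 2*23 = 46)
T(4*(-19), -206)*m = -206*46 = -9476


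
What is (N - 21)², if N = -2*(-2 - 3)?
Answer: 121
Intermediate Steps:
N = 10 (N = -2*(-5) = 10)
(N - 21)² = (10 - 21)² = (-11)² = 121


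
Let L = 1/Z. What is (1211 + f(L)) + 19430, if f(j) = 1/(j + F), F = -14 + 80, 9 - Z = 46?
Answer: 50384718/2441 ≈ 20641.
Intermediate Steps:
Z = -37 (Z = 9 - 1*46 = 9 - 46 = -37)
F = 66
L = -1/37 (L = 1/(-37) = -1/37 ≈ -0.027027)
f(j) = 1/(66 + j) (f(j) = 1/(j + 66) = 1/(66 + j))
(1211 + f(L)) + 19430 = (1211 + 1/(66 - 1/37)) + 19430 = (1211 + 1/(2441/37)) + 19430 = (1211 + 37/2441) + 19430 = 2956088/2441 + 19430 = 50384718/2441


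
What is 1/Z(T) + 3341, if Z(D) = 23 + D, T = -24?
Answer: 3340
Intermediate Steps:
1/Z(T) + 3341 = 1/(23 - 24) + 3341 = 1/(-1) + 3341 = -1 + 3341 = 3340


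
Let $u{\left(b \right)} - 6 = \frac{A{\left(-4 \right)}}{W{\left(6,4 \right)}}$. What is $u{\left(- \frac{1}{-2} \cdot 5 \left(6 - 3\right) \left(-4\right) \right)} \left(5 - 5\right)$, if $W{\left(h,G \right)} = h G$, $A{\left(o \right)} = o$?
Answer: $0$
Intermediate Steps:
$W{\left(h,G \right)} = G h$
$u{\left(b \right)} = \frac{35}{6}$ ($u{\left(b \right)} = 6 - \frac{4}{4 \cdot 6} = 6 - \frac{4}{24} = 6 - \frac{1}{6} = \frac{35}{6}$)
$u{\left(- \frac{1}{-2} \cdot 5 \left(6 - 3\right) \left(-4\right) \right)} \left(5 - 5\right) = \frac{35 \left(5 - 5\right)}{6} = \frac{35}{6} \cdot 0 = 0$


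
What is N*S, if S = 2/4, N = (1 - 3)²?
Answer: 2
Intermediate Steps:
N = 4 (N = (-2)² = 4)
S = ½ (S = 2*(¼) = ½ ≈ 0.50000)
N*S = 4*(½) = 2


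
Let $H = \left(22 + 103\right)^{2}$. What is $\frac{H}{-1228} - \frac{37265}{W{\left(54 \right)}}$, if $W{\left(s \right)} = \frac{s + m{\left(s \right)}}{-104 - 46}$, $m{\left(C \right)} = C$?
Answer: $\frac{571877125}{11052} \approx 51744.0$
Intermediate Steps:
$H = 15625$ ($H = 125^{2} = 15625$)
$W{\left(s \right)} = - \frac{s}{75}$ ($W{\left(s \right)} = \frac{s + s}{-104 - 46} = \frac{2 s}{-150} = 2 s \left(- \frac{1}{150}\right) = - \frac{s}{75}$)
$\frac{H}{-1228} - \frac{37265}{W{\left(54 \right)}} = \frac{15625}{-1228} - \frac{37265}{\left(- \frac{1}{75}\right) 54} = 15625 \left(- \frac{1}{1228}\right) - \frac{37265}{- \frac{18}{25}} = - \frac{15625}{1228} - - \frac{931625}{18} = - \frac{15625}{1228} + \frac{931625}{18} = \frac{571877125}{11052}$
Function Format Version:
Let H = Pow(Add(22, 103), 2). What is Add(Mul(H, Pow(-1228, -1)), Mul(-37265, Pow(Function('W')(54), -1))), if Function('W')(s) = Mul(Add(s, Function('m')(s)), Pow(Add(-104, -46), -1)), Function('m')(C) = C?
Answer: Rational(571877125, 11052) ≈ 51744.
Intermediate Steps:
H = 15625 (H = Pow(125, 2) = 15625)
Function('W')(s) = Mul(Rational(-1, 75), s) (Function('W')(s) = Mul(Add(s, s), Pow(Add(-104, -46), -1)) = Mul(Mul(2, s), Pow(-150, -1)) = Mul(Mul(2, s), Rational(-1, 150)) = Mul(Rational(-1, 75), s))
Add(Mul(H, Pow(-1228, -1)), Mul(-37265, Pow(Function('W')(54), -1))) = Add(Mul(15625, Pow(-1228, -1)), Mul(-37265, Pow(Mul(Rational(-1, 75), 54), -1))) = Add(Mul(15625, Rational(-1, 1228)), Mul(-37265, Pow(Rational(-18, 25), -1))) = Add(Rational(-15625, 1228), Mul(-37265, Rational(-25, 18))) = Add(Rational(-15625, 1228), Rational(931625, 18)) = Rational(571877125, 11052)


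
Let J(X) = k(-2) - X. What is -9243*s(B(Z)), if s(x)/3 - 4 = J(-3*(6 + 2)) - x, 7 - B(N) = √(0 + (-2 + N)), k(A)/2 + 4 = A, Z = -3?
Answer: -249561 - 27729*I*√5 ≈ -2.4956e+5 - 62004.0*I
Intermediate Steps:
k(A) = -8 + 2*A
J(X) = -12 - X (J(X) = (-8 + 2*(-2)) - X = (-8 - 4) - X = -12 - X)
B(N) = 7 - √(-2 + N) (B(N) = 7 - √(0 + (-2 + N)) = 7 - √(-2 + N))
s(x) = 48 - 3*x (s(x) = 12 + 3*((-12 - (-3)*(6 + 2)) - x) = 12 + 3*((-12 - (-3)*8) - x) = 12 + 3*((-12 - 1*(-24)) - x) = 12 + 3*((-12 + 24) - x) = 12 + 3*(12 - x) = 12 + (36 - 3*x) = 48 - 3*x)
-9243*s(B(Z)) = -9243*(48 - 3*(7 - √(-2 - 3))) = -9243*(48 - 3*(7 - √(-5))) = -9243*(48 - 3*(7 - I*√5)) = -9243*(48 + (-21 + 3*I*√5)) = -9243*(27 + 3*I*√5) = -249561 - 27729*I*√5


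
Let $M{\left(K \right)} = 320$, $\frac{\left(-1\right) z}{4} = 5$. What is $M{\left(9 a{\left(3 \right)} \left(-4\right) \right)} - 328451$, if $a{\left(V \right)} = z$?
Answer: $-328131$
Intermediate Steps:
$z = -20$ ($z = \left(-4\right) 5 = -20$)
$a{\left(V \right)} = -20$
$M{\left(9 a{\left(3 \right)} \left(-4\right) \right)} - 328451 = 320 - 328451 = -328131$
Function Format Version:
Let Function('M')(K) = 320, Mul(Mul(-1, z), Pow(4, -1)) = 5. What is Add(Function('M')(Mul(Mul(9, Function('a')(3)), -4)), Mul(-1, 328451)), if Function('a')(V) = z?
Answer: -328131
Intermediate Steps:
z = -20 (z = Mul(-4, 5) = -20)
Function('a')(V) = -20
Add(Function('M')(Mul(Mul(9, Function('a')(3)), -4)), Mul(-1, 328451)) = Add(320, Mul(-1, 328451)) = Add(320, -328451) = -328131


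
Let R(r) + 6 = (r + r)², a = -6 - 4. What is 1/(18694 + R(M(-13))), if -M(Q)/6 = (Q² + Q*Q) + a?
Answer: 1/15510784 ≈ 6.4471e-8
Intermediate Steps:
a = -10
M(Q) = 60 - 12*Q² (M(Q) = -6*((Q² + Q*Q) - 10) = -6*((Q² + Q²) - 10) = -6*(2*Q² - 10) = -6*(-10 + 2*Q²) = 60 - 12*Q²)
R(r) = -6 + 4*r² (R(r) = -6 + (r + r)² = -6 + (2*r)² = -6 + 4*r²)
1/(18694 + R(M(-13))) = 1/(18694 + (-6 + 4*(60 - 12*(-13)²)²)) = 1/(18694 + (-6 + 4*(60 - 12*169)²)) = 1/(18694 + (-6 + 4*(60 - 2028)²)) = 1/(18694 + (-6 + 4*(-1968)²)) = 1/(18694 + (-6 + 4*3873024)) = 1/(18694 + (-6 + 15492096)) = 1/(18694 + 15492090) = 1/15510784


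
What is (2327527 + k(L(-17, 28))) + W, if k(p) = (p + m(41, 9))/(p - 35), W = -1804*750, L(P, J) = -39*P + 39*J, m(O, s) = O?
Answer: 419047059/430 ≈ 9.7453e+5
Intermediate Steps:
W = -1353000
k(p) = (41 + p)/(-35 + p) (k(p) = (p + 41)/(p - 35) = (41 + p)/(-35 + p))
(2327527 + k(L(-17, 28))) + W = (2327527 + (41 + (-39*(-17) + 39*28))/(-35 + (-39*(-17) + 39*28))) - 1353000 = (2327527 + (41 + (663 + 1092))/(-35 + (663 + 1092))) - 1353000 = (2327527 + (41 + 1755)/(-35 + 1755)) - 1353000 = (2327527 + 1796/1720) - 1353000 = (2327527 + (1/1720)*1796) - 1353000 = (2327527 + 449/430) - 1353000 = 1000837059/430 - 1353000 = 419047059/430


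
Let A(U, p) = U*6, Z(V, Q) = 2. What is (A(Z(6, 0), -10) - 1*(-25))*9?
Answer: 333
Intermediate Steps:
A(U, p) = 6*U
(A(Z(6, 0), -10) - 1*(-25))*9 = (6*2 - 1*(-25))*9 = (12 + 25)*9 = 37*9 = 333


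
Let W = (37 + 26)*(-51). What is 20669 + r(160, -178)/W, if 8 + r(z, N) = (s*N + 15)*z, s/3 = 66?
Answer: 72046145/3213 ≈ 22423.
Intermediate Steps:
s = 198 (s = 3*66 = 198)
W = -3213 (W = 63*(-51) = -3213)
r(z, N) = -8 + z*(15 + 198*N) (r(z, N) = -8 + (198*N + 15)*z = -8 + (15 + 198*N)*z = -8 + z*(15 + 198*N))
20669 + r(160, -178)/W = 20669 + (-8 + 15*160 + 198*(-178)*160)/(-3213) = 20669 + (-8 + 2400 - 5639040)*(-1/3213) = 20669 - 5636648*(-1/3213) = 20669 + 5636648/3213 = 72046145/3213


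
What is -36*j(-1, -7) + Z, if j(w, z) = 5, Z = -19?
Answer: -199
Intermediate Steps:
-36*j(-1, -7) + Z = -36*5 - 19 = -180 - 19 = -199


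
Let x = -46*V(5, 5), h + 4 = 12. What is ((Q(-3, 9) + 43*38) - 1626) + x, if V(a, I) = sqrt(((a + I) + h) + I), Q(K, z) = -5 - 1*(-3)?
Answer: 6 - 46*sqrt(23) ≈ -214.61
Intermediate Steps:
h = 8 (h = -4 + 12 = 8)
Q(K, z) = -2 (Q(K, z) = -5 + 3 = -2)
V(a, I) = sqrt(8 + a + 2*I) (V(a, I) = sqrt(((a + I) + 8) + I) = sqrt(((I + a) + 8) + I) = sqrt((8 + I + a) + I) = sqrt(8 + a + 2*I))
x = -46*sqrt(23) (x = -46*sqrt(8 + 5 + 2*5) = -46*sqrt(8 + 5 + 10) = -46*sqrt(23) ≈ -220.61)
((Q(-3, 9) + 43*38) - 1626) + x = ((-2 + 43*38) - 1626) - 46*sqrt(23) = ((-2 + 1634) - 1626) - 46*sqrt(23) = (1632 - 1626) - 46*sqrt(23) = 6 - 46*sqrt(23)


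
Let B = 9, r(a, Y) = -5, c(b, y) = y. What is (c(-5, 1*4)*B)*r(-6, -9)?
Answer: -180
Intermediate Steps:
(c(-5, 1*4)*B)*r(-6, -9) = ((1*4)*9)*(-5) = (4*9)*(-5) = 36*(-5) = -180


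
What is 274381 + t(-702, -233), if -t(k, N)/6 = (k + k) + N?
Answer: 284203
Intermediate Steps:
t(k, N) = -12*k - 6*N (t(k, N) = -6*((k + k) + N) = -6*(2*k + N) = -6*(N + 2*k) = -12*k - 6*N)
274381 + t(-702, -233) = 274381 + (-12*(-702) - 6*(-233)) = 274381 + (8424 + 1398) = 274381 + 9822 = 284203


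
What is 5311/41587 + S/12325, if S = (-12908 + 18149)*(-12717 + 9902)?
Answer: -122696962306/102511955 ≈ -1196.9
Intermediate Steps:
S = -14753415 (S = 5241*(-2815) = -14753415)
5311/41587 + S/12325 = 5311/41587 - 14753415/12325 = 5311*(1/41587) - 14753415*1/12325 = 5311/41587 - 2950683/2465 = -122696962306/102511955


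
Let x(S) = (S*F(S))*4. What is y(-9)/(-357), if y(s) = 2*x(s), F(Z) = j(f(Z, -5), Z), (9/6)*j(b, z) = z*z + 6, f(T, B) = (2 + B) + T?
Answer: 1392/119 ≈ 11.697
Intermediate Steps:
f(T, B) = 2 + B + T
j(b, z) = 4 + 2*z**2/3 (j(b, z) = 2*(z*z + 6)/3 = 2*(z**2 + 6)/3 = 2*(6 + z**2)/3 = 4 + 2*z**2/3)
F(Z) = 4 + 2*Z**2/3
x(S) = 4*S*(4 + 2*S**2/3) (x(S) = (S*(4 + 2*S**2/3))*4 = 4*S*(4 + 2*S**2/3))
y(s) = 16*s*(6 + s**2)/3 (y(s) = 2*(8*s*(6 + s**2)/3) = 16*s*(6 + s**2)/3)
y(-9)/(-357) = ((16/3)*(-9)*(6 + (-9)**2))/(-357) = ((16/3)*(-9)*(6 + 81))*(-1/357) = ((16/3)*(-9)*87)*(-1/357) = -4176*(-1/357) = 1392/119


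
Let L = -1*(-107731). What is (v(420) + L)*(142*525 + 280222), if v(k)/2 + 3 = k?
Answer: 38515822180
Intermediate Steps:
v(k) = -6 + 2*k
L = 107731
(v(420) + L)*(142*525 + 280222) = ((-6 + 2*420) + 107731)*(142*525 + 280222) = ((-6 + 840) + 107731)*(74550 + 280222) = (834 + 107731)*354772 = 108565*354772 = 38515822180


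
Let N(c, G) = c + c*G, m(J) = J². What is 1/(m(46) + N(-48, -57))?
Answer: 1/4804 ≈ 0.00020816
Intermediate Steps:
N(c, G) = c + G*c
1/(m(46) + N(-48, -57)) = 1/(46² - 48*(1 - 57)) = 1/(2116 - 48*(-56)) = 1/(2116 + 2688) = 1/4804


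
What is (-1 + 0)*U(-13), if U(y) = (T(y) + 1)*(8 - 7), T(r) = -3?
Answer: 2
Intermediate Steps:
U(y) = -2 (U(y) = (-3 + 1)*(8 - 7) = -2*1 = -2)
(-1 + 0)*U(-13) = (-1 + 0)*(-2) = -1*(-2) = 2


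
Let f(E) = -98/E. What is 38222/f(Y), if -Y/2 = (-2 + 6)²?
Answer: 611552/49 ≈ 12481.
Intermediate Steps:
Y = -32 (Y = -2*(-2 + 6)² = -2*4² = -2*16 = -32)
38222/f(Y) = 38222/((-98/(-32))) = 38222/((-98*(-1/32))) = 38222/(49/16) = 38222*(16/49) = 611552/49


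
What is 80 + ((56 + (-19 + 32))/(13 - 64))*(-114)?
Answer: 3982/17 ≈ 234.24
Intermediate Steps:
80 + ((56 + (-19 + 32))/(13 - 64))*(-114) = 80 + ((56 + 13)/(-51))*(-114) = 80 + (69*(-1/51))*(-114) = 80 - 23/17*(-114) = 80 + 2622/17 = 3982/17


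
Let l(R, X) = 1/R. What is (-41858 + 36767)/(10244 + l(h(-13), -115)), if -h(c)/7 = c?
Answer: -154427/310735 ≈ -0.49697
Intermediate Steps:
h(c) = -7*c
(-41858 + 36767)/(10244 + l(h(-13), -115)) = (-41858 + 36767)/(10244 + 1/(-7*(-13))) = -5091/(10244 + 1/91) = -5091/932205/91 = -5091*91/932205 = -154427/310735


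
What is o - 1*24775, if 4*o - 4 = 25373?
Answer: -73723/4 ≈ -18431.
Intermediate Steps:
o = 25377/4 (o = 1 + (¼)*25373 = 1 + 25373/4 = 25377/4 ≈ 6344.3)
o - 1*24775 = 25377/4 - 1*24775 = 25377/4 - 24775 = -73723/4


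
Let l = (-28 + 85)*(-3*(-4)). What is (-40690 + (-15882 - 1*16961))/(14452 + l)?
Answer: -73533/15136 ≈ -4.8582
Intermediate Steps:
l = 684 (l = 57*12 = 684)
(-40690 + (-15882 - 1*16961))/(14452 + l) = (-40690 + (-15882 - 1*16961))/(14452 + 684) = (-40690 + (-15882 - 16961))/15136 = (-40690 - 32843)*(1/15136) = -73533*1/15136 = -73533/15136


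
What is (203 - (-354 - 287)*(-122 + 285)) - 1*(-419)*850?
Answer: 460836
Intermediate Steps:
(203 - (-354 - 287)*(-122 + 285)) - 1*(-419)*850 = (203 - (-641)*163) + 419*850 = (203 - 1*(-104483)) + 356150 = (203 + 104483) + 356150 = 104686 + 356150 = 460836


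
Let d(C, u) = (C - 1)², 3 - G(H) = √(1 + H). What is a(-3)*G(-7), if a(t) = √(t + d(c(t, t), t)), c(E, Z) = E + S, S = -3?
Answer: √46*(3 - I*√6) ≈ 20.347 - 16.613*I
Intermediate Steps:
G(H) = 3 - √(1 + H)
c(E, Z) = -3 + E (c(E, Z) = E - 3 = -3 + E)
d(C, u) = (-1 + C)²
a(t) = √(t + (-4 + t)²) (a(t) = √(t + (-1 + (-3 + t))²) = √(t + (-4 + t)²))
a(-3)*G(-7) = √(-3 + (-4 - 3)²)*(3 - √(1 - 7)) = √(-3 + (-7)²)*(3 - √(-6)) = √(-3 + 49)*(3 - I*√6) = √46*(3 - I*√6)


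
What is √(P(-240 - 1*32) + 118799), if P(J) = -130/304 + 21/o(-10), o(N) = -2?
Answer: √686119906/76 ≈ 344.66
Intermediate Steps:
P(J) = -1661/152 (P(J) = -130/304 + 21/(-2) = -130*1/304 + 21*(-½) = -65/152 - 21/2 = -1661/152)
√(P(-240 - 1*32) + 118799) = √(-1661/152 + 118799) = √(18055787/152) = √686119906/76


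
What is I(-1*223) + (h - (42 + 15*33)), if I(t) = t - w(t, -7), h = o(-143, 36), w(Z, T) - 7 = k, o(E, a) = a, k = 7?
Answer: -738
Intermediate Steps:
w(Z, T) = 14 (w(Z, T) = 7 + 7 = 14)
h = 36
I(t) = -14 + t (I(t) = t - 1*14 = t - 14 = -14 + t)
I(-1*223) + (h - (42 + 15*33)) = (-14 - 1*223) + (36 - (42 + 15*33)) = (-14 - 223) + (36 - (42 + 495)) = -237 + (36 - 1*537) = -237 + (36 - 537) = -237 - 501 = -738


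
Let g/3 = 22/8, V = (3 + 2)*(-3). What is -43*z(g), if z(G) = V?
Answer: 645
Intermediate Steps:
V = -15 (V = 5*(-3) = -15)
g = 33/4 (g = 3*(22/8) = 3*(22*(⅛)) = 3*(11/4) = 33/4 ≈ 8.2500)
z(G) = -15
-43*z(g) = -43*(-15) = 645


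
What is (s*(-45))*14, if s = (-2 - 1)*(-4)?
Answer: -7560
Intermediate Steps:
s = 12 (s = -3*(-4) = 12)
(s*(-45))*14 = (12*(-45))*14 = -540*14 = -7560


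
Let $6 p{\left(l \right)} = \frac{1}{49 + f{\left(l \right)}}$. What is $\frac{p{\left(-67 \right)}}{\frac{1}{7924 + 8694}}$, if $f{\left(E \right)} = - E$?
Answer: $\frac{8309}{348} \approx 23.876$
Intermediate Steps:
$p{\left(l \right)} = \frac{1}{6 \left(49 - l\right)}$
$\frac{p{\left(-67 \right)}}{\frac{1}{7924 + 8694}} = \frac{\left(-1\right) \frac{1}{-294 + 6 \left(-67\right)}}{\frac{1}{7924 + 8694}} = \frac{\left(-1\right) \frac{1}{-294 - 402}}{\frac{1}{16618}} = - \frac{1}{-696} \frac{1}{\frac{1}{16618}} = \left(-1\right) \left(- \frac{1}{696}\right) 16618 = \frac{1}{696} \cdot 16618 = \frac{8309}{348}$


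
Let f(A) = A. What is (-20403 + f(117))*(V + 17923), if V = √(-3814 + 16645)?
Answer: -363585978 - 20286*√12831 ≈ -3.6588e+8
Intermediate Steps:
V = √12831 ≈ 113.27
(-20403 + f(117))*(V + 17923) = (-20403 + 117)*(√12831 + 17923) = -20286*(17923 + √12831) = -363585978 - 20286*√12831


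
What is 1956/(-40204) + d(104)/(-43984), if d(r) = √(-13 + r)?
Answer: -489/10051 - √91/43984 ≈ -0.048869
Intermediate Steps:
1956/(-40204) + d(104)/(-43984) = 1956/(-40204) + √(-13 + 104)/(-43984) = 1956*(-1/40204) + √91*(-1/43984) = -489/10051 - √91/43984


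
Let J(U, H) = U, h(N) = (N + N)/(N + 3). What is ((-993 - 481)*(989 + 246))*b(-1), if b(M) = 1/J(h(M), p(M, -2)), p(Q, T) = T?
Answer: 1820390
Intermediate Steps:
h(N) = 2*N/(3 + N) (h(N) = (2*N)/(3 + N) = 2*N/(3 + N))
b(M) = (3 + M)/(2*M) (b(M) = 1/(2*M/(3 + M)) = (3 + M)/(2*M))
((-993 - 481)*(989 + 246))*b(-1) = ((-993 - 481)*(989 + 246))*((½)*(3 - 1)/(-1)) = (-1474*1235)*((½)*(-1)*2) = -1820390*(-1) = 1820390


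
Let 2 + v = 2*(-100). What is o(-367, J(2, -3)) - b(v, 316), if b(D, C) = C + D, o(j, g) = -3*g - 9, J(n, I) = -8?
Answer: -99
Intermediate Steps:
v = -202 (v = -2 + 2*(-100) = -2 - 200 = -202)
o(j, g) = -9 - 3*g
o(-367, J(2, -3)) - b(v, 316) = (-9 - 3*(-8)) - (316 - 202) = (-9 + 24) - 1*114 = 15 - 114 = -99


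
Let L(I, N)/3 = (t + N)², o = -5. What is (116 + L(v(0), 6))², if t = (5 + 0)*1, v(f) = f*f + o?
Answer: 229441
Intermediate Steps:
v(f) = -5 + f² (v(f) = f*f - 5 = f² - 5 = -5 + f²)
t = 5 (t = 5*1 = 5)
L(I, N) = 3*(5 + N)²
(116 + L(v(0), 6))² = (116 + 3*(5 + 6)²)² = (116 + 3*11²)² = (116 + 3*121)² = (116 + 363)² = 479² = 229441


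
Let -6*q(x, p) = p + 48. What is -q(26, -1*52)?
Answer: -2/3 ≈ -0.66667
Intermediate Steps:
q(x, p) = -8 - p/6 (q(x, p) = -(p + 48)/6 = -(48 + p)/6 = -8 - p/6)
-q(26, -1*52) = -(-8 - (-1)*52/6) = -(-8 - 1/6*(-52)) = -(-8 + 26/3) = -1*2/3 = -2/3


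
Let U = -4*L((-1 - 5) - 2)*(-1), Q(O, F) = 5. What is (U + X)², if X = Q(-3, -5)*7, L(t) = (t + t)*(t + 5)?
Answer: 51529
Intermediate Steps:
L(t) = 2*t*(5 + t) (L(t) = (2*t)*(5 + t) = 2*t*(5 + t))
X = 35 (X = 5*7 = 35)
U = 192 (U = -8*((-1 - 5) - 2)*(5 + ((-1 - 5) - 2))*(-1) = -8*(-6 - 2)*(5 + (-6 - 2))*(-1) = -8*(-8)*(5 - 8)*(-1) = -8*(-8)*(-3)*(-1) = -4*48*(-1) = -192*(-1) = 192)
(U + X)² = (192 + 35)² = 227² = 51529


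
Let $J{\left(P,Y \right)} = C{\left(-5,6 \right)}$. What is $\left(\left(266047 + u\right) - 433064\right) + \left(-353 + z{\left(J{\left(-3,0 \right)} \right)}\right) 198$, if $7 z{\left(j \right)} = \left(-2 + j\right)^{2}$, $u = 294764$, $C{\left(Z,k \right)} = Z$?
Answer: $59239$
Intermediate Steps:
$J{\left(P,Y \right)} = -5$
$z{\left(j \right)} = \frac{\left(-2 + j\right)^{2}}{7}$
$\left(\left(266047 + u\right) - 433064\right) + \left(-353 + z{\left(J{\left(-3,0 \right)} \right)}\right) 198 = \left(\left(266047 + 294764\right) - 433064\right) + \left(-353 + \frac{\left(-2 - 5\right)^{2}}{7}\right) 198 = \left(560811 - 433064\right) + \left(-353 + \frac{\left(-7\right)^{2}}{7}\right) 198 = 127747 + \left(-353 + \frac{1}{7} \cdot 49\right) 198 = 127747 + \left(-353 + 7\right) 198 = 127747 - 68508 = 59239$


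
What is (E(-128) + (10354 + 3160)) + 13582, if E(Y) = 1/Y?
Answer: 3468287/128 ≈ 27096.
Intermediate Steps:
(E(-128) + (10354 + 3160)) + 13582 = (1/(-128) + (10354 + 3160)) + 13582 = (-1/128 + 13514) + 13582 = 1729791/128 + 13582 = 3468287/128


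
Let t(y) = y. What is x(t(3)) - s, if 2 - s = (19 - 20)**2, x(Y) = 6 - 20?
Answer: -15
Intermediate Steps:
x(Y) = -14
s = 1 (s = 2 - (19 - 20)**2 = 2 - 1*(-1)**2 = 2 - 1*1 = 2 - 1 = 1)
x(t(3)) - s = -14 - 1*1 = -14 - 1 = -15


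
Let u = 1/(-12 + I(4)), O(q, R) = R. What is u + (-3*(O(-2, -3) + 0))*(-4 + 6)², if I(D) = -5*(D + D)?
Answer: 1871/52 ≈ 35.981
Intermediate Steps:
I(D) = -10*D
u = -1/52 (u = 1/(-12 - 10*4) = 1/(-12 - 40) = 1/(-52) = -1/52 ≈ -0.019231)
u + (-3*(O(-2, -3) + 0))*(-4 + 6)² = -1/52 + (-3*(-3 + 0))*(-4 + 6)² = -1/52 - 3*(-3)*2² = -1/52 + 9*4 = -1/52 + 36 = 1871/52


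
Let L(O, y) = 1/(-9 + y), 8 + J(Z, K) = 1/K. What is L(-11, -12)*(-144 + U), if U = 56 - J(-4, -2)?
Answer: 53/14 ≈ 3.7857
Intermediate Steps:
J(Z, K) = -8 + 1/K
U = 129/2 (U = 56 - (-8 + 1/(-2)) = 56 - (-8 - ½) = 56 - 1*(-17/2) = 56 + 17/2 = 129/2 ≈ 64.500)
L(-11, -12)*(-144 + U) = (-144 + 129/2)/(-9 - 12) = -159/2/(-21) = -1/21*(-159/2) = 53/14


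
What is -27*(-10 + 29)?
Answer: -513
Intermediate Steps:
-27*(-10 + 29) = -27*19 = -513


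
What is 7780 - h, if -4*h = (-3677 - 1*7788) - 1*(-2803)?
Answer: 11229/2 ≈ 5614.5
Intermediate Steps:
h = 4331/2 (h = -((-3677 - 1*7788) - 1*(-2803))/4 = -((-3677 - 7788) + 2803)/4 = -(-11465 + 2803)/4 = -¼*(-8662) = 4331/2 ≈ 2165.5)
7780 - h = 7780 - 1*4331/2 = 7780 - 4331/2 = 11229/2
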